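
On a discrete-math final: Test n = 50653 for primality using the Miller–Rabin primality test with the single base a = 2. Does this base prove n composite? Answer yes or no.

n − 1 = 50652 = 2^2 · 12663, so s = 2 and d = 12663.
Repeated squaring mod 50653: 2^1 ≡ 2, 2^2 ≡ 4, 2^4 ≡ 16, 2^8 ≡ 256, 2^16 ≡ 14883, 2^32 ≡ 48773, 2^64 ≡ 39343, 2^128 ≡ 17275, 2^256 ≡ 28802, 2^512 ≡ 11023, 2^1024 ≡ 40635, 2^2048 ≡ 16731, 2^4096 ≡ 17883, 2^8192 ≡ 29300.
12663 = 8192 + 4096 + 256 + 64 + 32 + 16 + 4 + 2 + 1, so 2^12663 ≡ 29300·17883·28802·39343·48773·14883·16·4·2 ≡ 26868 (mod 50653).
x_0 = 2^12663 mod 50653 = 26868.
x_0 is neither 1 nor 50652, so continue squaring.
x_1 = 26868^2 mod 50653 = 33521.
Reached i = s−1 = 1 without hitting −1: 2 is a Miller–Rabin witness and 50653 is composite.

yes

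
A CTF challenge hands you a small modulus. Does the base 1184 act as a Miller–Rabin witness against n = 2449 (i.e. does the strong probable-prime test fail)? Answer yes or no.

no

n − 1 = 2448 = 2^4 · 153, so s = 4 and d = 153.
x_0 = 1184^153 mod 2449 = 2448.
x_0 = 2448 ≡ −1, so 1184 is not a witness.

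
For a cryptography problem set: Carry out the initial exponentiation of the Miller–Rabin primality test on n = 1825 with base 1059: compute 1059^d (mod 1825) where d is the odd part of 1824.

n − 1 = 1824 = 2^5 · 57, so s = 5 and d = 57.
1059^57 mod 1825 = 794.

794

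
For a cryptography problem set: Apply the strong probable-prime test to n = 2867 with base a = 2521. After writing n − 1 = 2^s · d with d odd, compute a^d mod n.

n − 1 = 2866 = 2^1 · 1433, so s = 1 and d = 1433.
Repeated squaring mod 2867: 2521^1 ≡ 2521, 2521^2 ≡ 2169, 2521^4 ≡ 2681, 2521^8 ≡ 192, 2521^16 ≡ 2460, 2521^32 ≡ 2230, 2521^64 ≡ 1522, 2521^128 ≡ 2815, 2521^256 ≡ 2704, 2521^512 ≡ 766, 2521^1024 ≡ 1888.
1433 = 1024 + 256 + 128 + 16 + 8 + 1, so 2521^1433 ≡ 1888·2704·2815·2460·192·2521 ≡ 1595 (mod 2867).

1595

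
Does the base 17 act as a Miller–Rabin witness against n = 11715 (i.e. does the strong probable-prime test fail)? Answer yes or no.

n − 1 = 11714 = 2^1 · 5857, so s = 1 and d = 5857.
Repeated squaring mod 11715: 17^1 ≡ 17, 17^2 ≡ 289, 17^4 ≡ 1516, 17^8 ≡ 2116, 17^16 ≡ 2326, 17^32 ≡ 9661, 17^64 ≡ 1516, 17^128 ≡ 2116, 17^256 ≡ 2326, 17^512 ≡ 9661, 17^1024 ≡ 1516, 17^2048 ≡ 2116, 17^4096 ≡ 2326.
5857 = 4096 + 1024 + 512 + 128 + 64 + 32 + 1, so 17^5857 ≡ 2326·1516·9661·2116·1516·9661·17 ≡ 4397 (mod 11715).
x_0 = 17^5857 mod 11715 = 4397.
x_0 ∉ {1, 11714} and s = 1, so 17 is a Miller–Rabin witness and 11715 is composite.

yes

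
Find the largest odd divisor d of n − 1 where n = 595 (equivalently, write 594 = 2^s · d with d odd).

297

Halving: 594 → 297; 297 is odd.
So 594 = 2^1 · 297.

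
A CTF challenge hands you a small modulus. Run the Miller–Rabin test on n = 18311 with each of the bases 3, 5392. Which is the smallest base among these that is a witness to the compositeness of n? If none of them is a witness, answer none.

none

n − 1 = 18310 = 2^1 · 9155, so s = 1 and d = 9155.
Base 3: x_0 = 3^9155 mod 18311 = 1. x_0 = 1, so 3 is not a witness.
Base 5392: x_0 = 5392^9155 mod 18311 = 1. x_0 = 1, so 5392 is not a witness.
No listed base is a witness for 18311.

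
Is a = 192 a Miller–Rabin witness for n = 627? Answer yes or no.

n − 1 = 626 = 2^1 · 313, so s = 1 and d = 313.
Repeated squaring mod 627: 192^1 ≡ 192, 192^2 ≡ 498, 192^4 ≡ 339, 192^8 ≡ 180, 192^16 ≡ 423, 192^32 ≡ 234, 192^64 ≡ 207, 192^128 ≡ 213, 192^256 ≡ 225.
313 = 256 + 32 + 16 + 8 + 1, so 192^313 ≡ 225·234·423·180·192 ≡ 147 (mod 627).
x_0 = 192^313 mod 627 = 147.
x_0 ∉ {1, 626} and s = 1, so 192 is a Miller–Rabin witness and 627 is composite.

yes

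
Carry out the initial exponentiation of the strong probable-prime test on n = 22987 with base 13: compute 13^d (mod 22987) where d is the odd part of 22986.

766

n − 1 = 22986 = 2^1 · 11493, so s = 1 and d = 11493.
13^11493 mod 22987 = 766.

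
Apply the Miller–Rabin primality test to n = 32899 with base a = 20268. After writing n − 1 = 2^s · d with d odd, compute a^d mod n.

22227

n − 1 = 32898 = 2^1 · 16449, so s = 1 and d = 16449.
20268^16449 mod 32899 = 22227.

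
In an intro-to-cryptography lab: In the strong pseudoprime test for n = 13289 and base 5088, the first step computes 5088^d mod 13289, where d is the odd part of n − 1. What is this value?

n − 1 = 13288 = 2^3 · 1661, so s = 3 and d = 1661.
Repeated squaring mod 13289: 5088^1 ≡ 5088, 5088^2 ≡ 772, 5088^4 ≡ 11268, 5088^8 ≡ 4718, 5088^16 ≡ 449, 5088^32 ≡ 2266, 5088^64 ≡ 5202, 5088^128 ≡ 4400, 5088^256 ≡ 11216, 5088^512 ≡ 4982, 5088^1024 ≡ 9761.
1661 = 1024 + 512 + 64 + 32 + 16 + 8 + 4 + 1, so 5088^1661 ≡ 9761·4982·5202·2266·449·4718·11268·5088 ≡ 11227 (mod 13289).

11227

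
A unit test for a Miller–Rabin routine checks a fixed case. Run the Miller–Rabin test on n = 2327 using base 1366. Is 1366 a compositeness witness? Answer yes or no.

n − 1 = 2326 = 2^1 · 1163, so s = 1 and d = 1163.
x_0 = 1366^1163 mod 2327 = 53.
x_0 ∉ {1, 2326} and s = 1, so 1366 is a Miller–Rabin witness and 2327 is composite.

yes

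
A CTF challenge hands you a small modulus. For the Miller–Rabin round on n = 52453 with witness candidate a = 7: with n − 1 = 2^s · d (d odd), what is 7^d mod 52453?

n − 1 = 52452 = 2^2 · 13113, so s = 2 and d = 13113.
Repeated squaring mod 52453: 7^1 ≡ 7, 7^2 ≡ 49, 7^4 ≡ 2401, 7^8 ≡ 47424, 7^16 ≡ 8495, 7^32 ≡ 42150, 7^64 ≡ 39390, 7^128 ≡ 12360, 7^256 ≡ 26464, 7^512 ≡ 43293, 7^1024 ≡ 33253, 7^2048 ≡ 316, 7^4096 ≡ 47403, 7^8192 ≡ 10342.
13113 = 8192 + 4096 + 512 + 256 + 32 + 16 + 8 + 1, so 7^13113 ≡ 10342·47403·43293·26464·42150·8495·47424·7 ≡ 52452 (mod 52453).

52452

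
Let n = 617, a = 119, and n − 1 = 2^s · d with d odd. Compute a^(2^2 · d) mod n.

n − 1 = 616 = 2^3 · 77, so s = 3 and d = 77.
Repeated squaring mod 617: 119^1 ≡ 119, 119^2 ≡ 587, 119^4 ≡ 283, 119^8 ≡ 496, 119^16 ≡ 450, 119^32 ≡ 124, 119^64 ≡ 568.
77 = 64 + 8 + 4 + 1, so 119^77 ≡ 568·496·283·119 ≡ 478 (mod 617).
x_0 = 478.
x_1 = 478^2 mod 617 = 194.
x_2 = 194^2 mod 617 = 616.

616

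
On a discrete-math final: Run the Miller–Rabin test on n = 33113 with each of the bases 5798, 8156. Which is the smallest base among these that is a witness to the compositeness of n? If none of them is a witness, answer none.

n − 1 = 33112 = 2^3 · 4139, so s = 3 and d = 4139.
Base 5798: x_0 = 5798^4139 mod 33113 = 2105. x_0 is neither 1 nor 33112, so continue squaring. x_1 = 2105^2 mod 33113 = 26996. x_2 = 26996^2 mod 33113 = 33112. x_2 ≡ −1, so 5798 is not a witness.
Base 8156: x_0 = 8156^4139 mod 33113 = 4672. x_0 is neither 1 nor 33112, so continue squaring. x_1 = 4672^2 mod 33113 = 6117. x_2 = 6117^2 mod 33113 = 33112. x_2 ≡ −1, so 8156 is not a witness.
No listed base is a witness for 33113.

none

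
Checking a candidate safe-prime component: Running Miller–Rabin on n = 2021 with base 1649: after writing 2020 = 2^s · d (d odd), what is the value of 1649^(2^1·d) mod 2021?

n − 1 = 2020 = 2^2 · 505, so s = 2 and d = 505.
x_0 = 1649^505 mod 2021 = 1563.
x_1 = 1563^2 mod 2021 = 1601.

1601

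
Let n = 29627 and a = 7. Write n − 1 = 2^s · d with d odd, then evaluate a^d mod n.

17925

n − 1 = 29626 = 2^1 · 14813, so s = 1 and d = 14813.
7^14813 mod 29627 = 17925.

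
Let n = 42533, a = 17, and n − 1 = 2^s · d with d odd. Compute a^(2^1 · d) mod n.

1

n − 1 = 42532 = 2^2 · 10633, so s = 2 and d = 10633.
x_0 = 17^10633 mod 42533 = 1.
x_1 = 1^2 mod 42533 = 1.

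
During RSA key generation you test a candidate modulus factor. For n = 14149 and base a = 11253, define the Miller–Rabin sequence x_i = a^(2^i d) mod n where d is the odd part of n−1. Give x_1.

n − 1 = 14148 = 2^2 · 3537, so s = 2 and d = 3537.
x_0 = 11253^3537 mod 14149 = 6595.
x_1 = 6595^2 mod 14149 = 14148.

14148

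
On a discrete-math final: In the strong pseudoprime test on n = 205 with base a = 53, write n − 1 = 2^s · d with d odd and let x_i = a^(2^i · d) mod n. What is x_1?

184

n − 1 = 204 = 2^2 · 51, so s = 2 and d = 51.
x_0 = 53^51 mod 205 = 67.
x_1 = 67^2 mod 205 = 184.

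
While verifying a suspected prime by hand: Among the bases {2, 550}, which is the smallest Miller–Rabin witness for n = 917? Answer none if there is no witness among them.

n − 1 = 916 = 2^2 · 229, so s = 2 and d = 229.
Base 2: x_0 = 2^229 mod 917 = 842. x_0 is neither 1 nor 916, so continue squaring. x_1 = 842^2 mod 917 = 123. Reached i = s−1 = 1 without hitting −1: 2 is a Miller–Rabin witness and 917 is composite.
Base 550: x_0 = 550^229 mod 917 = 221. x_0 is neither 1 nor 916, so continue squaring. x_1 = 221^2 mod 917 = 240. Reached i = s−1 = 1 without hitting −1: 550 is a Miller–Rabin witness and 917 is composite.
The smallest witness among the given bases is 2.

2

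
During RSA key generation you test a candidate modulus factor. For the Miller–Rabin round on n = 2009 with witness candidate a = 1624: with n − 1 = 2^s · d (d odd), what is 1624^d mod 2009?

1911

n − 1 = 2008 = 2^3 · 251, so s = 3 and d = 251.
Repeated squaring mod 2009: 1624^1 ≡ 1624, 1624^2 ≡ 1568, 1624^4 ≡ 1617, 1624^8 ≡ 980, 1624^16 ≡ 98, 1624^32 ≡ 1568, 1624^64 ≡ 1617, 1624^128 ≡ 980.
251 = 128 + 64 + 32 + 16 + 8 + 2 + 1, so 1624^251 ≡ 980·1617·1568·98·980·1568·1624 ≡ 1911 (mod 2009).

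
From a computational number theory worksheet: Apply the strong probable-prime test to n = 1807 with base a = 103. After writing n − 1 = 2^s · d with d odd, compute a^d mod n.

337

n − 1 = 1806 = 2^1 · 903, so s = 1 and d = 903.
103^903 mod 1807 = 337.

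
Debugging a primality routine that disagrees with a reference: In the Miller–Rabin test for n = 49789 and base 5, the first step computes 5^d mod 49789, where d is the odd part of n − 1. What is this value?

n − 1 = 49788 = 2^2 · 12447, so s = 2 and d = 12447.
5^12447 mod 49789 = 1.

1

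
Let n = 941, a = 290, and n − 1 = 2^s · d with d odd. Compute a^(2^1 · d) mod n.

n − 1 = 940 = 2^2 · 235, so s = 2 and d = 235.
Repeated squaring mod 941: 290^1 ≡ 290, 290^2 ≡ 351, 290^4 ≡ 871, 290^8 ≡ 195, 290^16 ≡ 385, 290^32 ≡ 488, 290^64 ≡ 71, 290^128 ≡ 336.
235 = 128 + 64 + 32 + 8 + 2 + 1, so 290^235 ≡ 336·71·488·195·351·290 ≡ 97 (mod 941).
x_0 = 97.
x_1 = 97^2 mod 941 = 940.

940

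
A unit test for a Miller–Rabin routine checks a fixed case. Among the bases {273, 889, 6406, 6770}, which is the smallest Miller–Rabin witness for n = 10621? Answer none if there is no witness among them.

n − 1 = 10620 = 2^2 · 2655, so s = 2 and d = 2655.
Base 273: x_0 = 273^2655 mod 10621 = 1521. x_0 is neither 1 nor 10620, so continue squaring. x_1 = 1521^2 mod 10621 = 8684. Reached i = s−1 = 1 without hitting −1: 273 is a Miller–Rabin witness and 10621 is composite.
Base 889: x_0 = 889^2655 mod 10621 = 4597. x_0 is neither 1 nor 10620, so continue squaring. x_1 = 4597^2 mod 10621 = 7240. Reached i = s−1 = 1 without hitting −1: 889 is a Miller–Rabin witness and 10621 is composite.
Base 6406: x_0 = 6406^2655 mod 10621 = 10620. x_0 = 10620 ≡ −1, so 6406 is not a witness.
Base 6770: x_0 = 6770^2655 mod 10621 = 6993. x_0 is neither 1 nor 10620, so continue squaring. x_1 = 6993^2 mod 10621 = 2965. Reached i = s−1 = 1 without hitting −1: 6770 is a Miller–Rabin witness and 10621 is composite.
The smallest witness among the given bases is 273.

273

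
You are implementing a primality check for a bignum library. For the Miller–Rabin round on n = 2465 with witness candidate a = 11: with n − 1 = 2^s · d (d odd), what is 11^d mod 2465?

n − 1 = 2464 = 2^5 · 77, so s = 5 and d = 77.
11^77 mod 2465 = 1061.

1061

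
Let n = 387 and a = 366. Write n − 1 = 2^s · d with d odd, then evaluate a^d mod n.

n − 1 = 386 = 2^1 · 193, so s = 1 and d = 193.
366^193 mod 387 = 180.

180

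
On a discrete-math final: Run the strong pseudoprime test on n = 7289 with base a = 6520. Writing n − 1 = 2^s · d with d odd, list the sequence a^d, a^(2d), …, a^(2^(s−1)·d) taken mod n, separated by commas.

n − 1 = 7288 = 2^3 · 911, so s = 3 and d = 911.
x_0 = 6520^911 mod 7289 = 2974.
x_1 = 2974^2 mod 7289 = 3119.
x_2 = 3119^2 mod 7289 = 4635.

2974, 3119, 4635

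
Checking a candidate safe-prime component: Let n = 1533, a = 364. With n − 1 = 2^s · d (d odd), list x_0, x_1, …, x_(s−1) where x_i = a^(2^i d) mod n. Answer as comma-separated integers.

364, 658

n − 1 = 1532 = 2^2 · 383, so s = 2 and d = 383.
x_0 = 364^383 mod 1533 = 364.
x_1 = 364^2 mod 1533 = 658.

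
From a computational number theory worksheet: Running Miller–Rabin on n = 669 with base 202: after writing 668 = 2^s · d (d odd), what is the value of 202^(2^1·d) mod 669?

202

n − 1 = 668 = 2^2 · 167, so s = 2 and d = 167.
By repeated squaring, 202^167 ≡ 493 (mod 669).
x_0 = 493.
x_1 = 493^2 mod 669 = 202.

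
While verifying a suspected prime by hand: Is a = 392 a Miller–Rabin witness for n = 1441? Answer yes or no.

n − 1 = 1440 = 2^5 · 45, so s = 5 and d = 45.
Repeated squaring mod 1441: 392^1 ≡ 392, 392^2 ≡ 918, 392^4 ≡ 1180, 392^8 ≡ 394, 392^16 ≡ 1049, 392^32 ≡ 918.
45 = 32 + 8 + 4 + 1, so 392^45 ≡ 918·394·1180·392 ≡ 1440 (mod 1441).
x_0 = 392^45 mod 1441 = 1440.
x_0 = 1440 ≡ −1, so 392 is not a witness.

no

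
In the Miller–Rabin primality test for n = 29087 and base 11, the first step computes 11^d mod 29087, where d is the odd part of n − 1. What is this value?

n − 1 = 29086 = 2^1 · 14543, so s = 1 and d = 14543.
Repeated squaring mod 29087: 11^1 ≡ 11, 11^2 ≡ 121, 11^4 ≡ 14641, 11^8 ≡ 16778, 11^16 ≡ 26385, 11^32 ≡ 29054, 11^64 ≡ 1089, 11^128 ≡ 22441, 11^256 ≡ 15250, 11^512 ≡ 11935, 11^1024 ≡ 5186, 11^2048 ≡ 18208, 11^4096 ≡ 26725, 11^8192 ≡ 23427.
14543 = 8192 + 4096 + 2048 + 128 + 64 + 8 + 4 + 2 + 1, so 11^14543 ≡ 23427·26725·18208·22441·1089·16778·14641·121·11 ≡ 17932 (mod 29087).

17932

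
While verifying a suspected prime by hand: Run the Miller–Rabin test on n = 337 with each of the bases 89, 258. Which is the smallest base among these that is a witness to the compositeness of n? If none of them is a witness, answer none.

n − 1 = 336 = 2^4 · 21, so s = 4 and d = 21.
Base 89: x_0 = 89^21 mod 337 = 40. x_0 is neither 1 nor 336, so continue squaring. x_1 = 40^2 mod 337 = 252. x_2 = 252^2 mod 337 = 148. x_3 = 148^2 mod 337 = 336. x_3 ≡ −1, so 89 is not a witness.
Base 258: x_0 = 258^21 mod 337 = 336. x_0 = 336 ≡ −1, so 258 is not a witness.
No listed base is a witness for 337.

none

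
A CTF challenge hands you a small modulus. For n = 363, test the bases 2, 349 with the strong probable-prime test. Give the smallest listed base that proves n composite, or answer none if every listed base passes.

2

n − 1 = 362 = 2^1 · 181, so s = 1 and d = 181.
Base 2: x_0 = 2^181 mod 363 = 167. x_0 ∉ {1, 362} and s = 1, so 2 is a Miller–Rabin witness and 363 is composite.
Base 349: x_0 = 349^181 mod 363 = 184. x_0 ∉ {1, 362} and s = 1, so 349 is a Miller–Rabin witness and 363 is composite.
The smallest witness among the given bases is 2.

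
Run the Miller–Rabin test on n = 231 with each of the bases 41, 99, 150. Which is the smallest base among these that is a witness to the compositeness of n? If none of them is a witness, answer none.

n − 1 = 230 = 2^1 · 115, so s = 1 and d = 115.
Base 41: x_0 = 41^115 mod 231 = 230. x_0 = 230 ≡ −1, so 41 is not a witness.
Base 99: x_0 = 99^115 mod 231 = 99. x_0 ∉ {1, 230} and s = 1, so 99 is a Miller–Rabin witness and 231 is composite.
Base 150: x_0 = 150^115 mod 231 = 87. x_0 ∉ {1, 230} and s = 1, so 150 is a Miller–Rabin witness and 231 is composite.
The smallest witness among the given bases is 99.

99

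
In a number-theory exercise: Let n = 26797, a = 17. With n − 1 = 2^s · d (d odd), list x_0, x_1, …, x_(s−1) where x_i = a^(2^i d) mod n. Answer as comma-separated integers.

n − 1 = 26796 = 2^2 · 6699, so s = 2 and d = 6699.
x_0 = 17^6699 mod 26797 = 234.
x_1 = 234^2 mod 26797 = 1162.

234, 1162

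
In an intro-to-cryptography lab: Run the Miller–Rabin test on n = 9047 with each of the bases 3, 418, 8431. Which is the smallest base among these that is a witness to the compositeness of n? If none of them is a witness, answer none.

n − 1 = 9046 = 2^1 · 4523, so s = 1 and d = 4523.
Base 3: x_0 = 3^4523 mod 9047 = 8442. x_0 ∉ {1, 9046} and s = 1, so 3 is a Miller–Rabin witness and 9047 is composite.
Base 418: x_0 = 418^4523 mod 9047 = 7944. x_0 ∉ {1, 9046} and s = 1, so 418 is a Miller–Rabin witness and 9047 is composite.
Base 8431: x_0 = 8431^4523 mod 9047 = 16. x_0 ∉ {1, 9046} and s = 1, so 8431 is a Miller–Rabin witness and 9047 is composite.
The smallest witness among the given bases is 3.

3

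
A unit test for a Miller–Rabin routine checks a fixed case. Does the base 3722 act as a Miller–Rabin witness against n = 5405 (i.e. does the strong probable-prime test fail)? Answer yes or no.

yes

n − 1 = 5404 = 2^2 · 1351, so s = 2 and d = 1351.
Repeated squaring mod 5405: 3722^1 ≡ 3722, 3722^2 ≡ 269, 3722^4 ≡ 2096, 3722^8 ≡ 4356, 3722^16 ≡ 3186, 3722^32 ≡ 6, 3722^64 ≡ 36, 3722^128 ≡ 1296, 3722^256 ≡ 4066, 3722^512 ≡ 3866, 3722^1024 ≡ 1131.
1351 = 1024 + 256 + 64 + 4 + 2 + 1, so 3722^1351 ≡ 1131·4066·36·2096·269·3722 ≡ 2448 (mod 5405).
x_0 = 3722^1351 mod 5405 = 2448.
x_0 is neither 1 nor 5404, so continue squaring.
x_1 = 2448^2 mod 5405 = 3964.
Reached i = s−1 = 1 without hitting −1: 3722 is a Miller–Rabin witness and 5405 is composite.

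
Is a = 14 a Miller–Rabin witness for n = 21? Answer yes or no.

yes

n − 1 = 20 = 2^2 · 5, so s = 2 and d = 5.
x_0 = 14^5 mod 21 = 14.
x_0 is neither 1 nor 20, so continue squaring.
x_1 = 14^2 mod 21 = 7.
Reached i = s−1 = 1 without hitting −1: 14 is a Miller–Rabin witness and 21 is composite.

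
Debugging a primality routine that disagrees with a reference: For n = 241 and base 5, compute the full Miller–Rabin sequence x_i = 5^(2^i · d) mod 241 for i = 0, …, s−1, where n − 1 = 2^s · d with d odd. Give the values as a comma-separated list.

n − 1 = 240 = 2^4 · 15, so s = 4 and d = 15.
x_0 = 5^15 mod 241 = 211.
x_1 = 211^2 mod 241 = 177.
x_2 = 177^2 mod 241 = 240.
x_3 = 240^2 mod 241 = 1.

211, 177, 240, 1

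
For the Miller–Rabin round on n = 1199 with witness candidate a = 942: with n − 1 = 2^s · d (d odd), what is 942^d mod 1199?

866

n − 1 = 1198 = 2^1 · 599, so s = 1 and d = 599.
942^599 mod 1199 = 866.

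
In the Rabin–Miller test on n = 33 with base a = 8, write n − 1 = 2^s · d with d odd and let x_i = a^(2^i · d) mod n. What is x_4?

n − 1 = 32 = 2^5 · 1, so s = 5 and d = 1.
x_0 = 8^1 mod 33 = 8.
x_1 = 8^2 mod 33 = 31.
x_2 = 31^2 mod 33 = 4.
x_3 = 4^2 mod 33 = 16.
x_4 = 16^2 mod 33 = 25.

25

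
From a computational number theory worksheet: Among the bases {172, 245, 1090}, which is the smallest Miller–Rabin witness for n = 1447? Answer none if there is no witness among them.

n − 1 = 1446 = 2^1 · 723, so s = 1 and d = 723.
Base 172: x_0 = 172^723 mod 1447 = 1. x_0 = 1, so 172 is not a witness.
Base 245: x_0 = 245^723 mod 1447 = 1446. x_0 = 1446 ≡ −1, so 245 is not a witness.
Base 1090: x_0 = 1090^723 mod 1447 = 1. x_0 = 1, so 1090 is not a witness.
No listed base is a witness for 1447.

none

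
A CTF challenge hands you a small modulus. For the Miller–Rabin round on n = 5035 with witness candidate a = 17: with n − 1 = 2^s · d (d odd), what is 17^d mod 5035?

3237

n − 1 = 5034 = 2^1 · 2517, so s = 1 and d = 2517.
17^2517 mod 5035 = 3237.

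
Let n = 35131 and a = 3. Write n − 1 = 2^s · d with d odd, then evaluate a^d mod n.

8847

n − 1 = 35130 = 2^1 · 17565, so s = 1 and d = 17565.
3^17565 mod 35131 = 8847.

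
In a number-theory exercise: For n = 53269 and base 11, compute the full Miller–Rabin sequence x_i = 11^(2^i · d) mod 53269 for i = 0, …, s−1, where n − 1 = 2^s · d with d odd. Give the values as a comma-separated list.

n − 1 = 53268 = 2^2 · 13317, so s = 2 and d = 13317.
x_0 = 11^13317 mod 53269 = 18141.
x_1 = 18141^2 mod 53269 = 53268.

18141, 53268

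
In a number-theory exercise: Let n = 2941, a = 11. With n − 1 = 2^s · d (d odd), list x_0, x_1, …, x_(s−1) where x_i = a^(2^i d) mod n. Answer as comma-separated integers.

n − 1 = 2940 = 2^2 · 735, so s = 2 and d = 735.
x_0 = 11^735 mod 2941 = 1833.
x_1 = 1833^2 mod 2941 = 1267.

1833, 1267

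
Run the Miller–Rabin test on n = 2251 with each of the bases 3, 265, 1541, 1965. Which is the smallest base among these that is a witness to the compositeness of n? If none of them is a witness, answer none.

n − 1 = 2250 = 2^1 · 1125, so s = 1 and d = 1125.
Base 3: x_0 = 3^1125 mod 2251 = 2250. x_0 = 2250 ≡ −1, so 3 is not a witness.
Base 265: x_0 = 265^1125 mod 2251 = 1. x_0 = 1, so 265 is not a witness.
Base 1541: x_0 = 1541^1125 mod 2251 = 2250. x_0 = 2250 ≡ −1, so 1541 is not a witness.
Base 1965: x_0 = 1965^1125 mod 2251 = 2250. x_0 = 2250 ≡ −1, so 1965 is not a witness.
No listed base is a witness for 2251.

none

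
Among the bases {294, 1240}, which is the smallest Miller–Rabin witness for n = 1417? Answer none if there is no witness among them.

none

n − 1 = 1416 = 2^3 · 177, so s = 3 and d = 177.
Base 294: x_0 = 294^177 mod 1417 = 294. x_0 is neither 1 nor 1416, so continue squaring. x_1 = 294^2 mod 1417 = 1416. x_1 ≡ −1, so 294 is not a witness.
Base 1240: x_0 = 1240^177 mod 1417 = 512. x_0 is neither 1 nor 1416, so continue squaring. x_1 = 512^2 mod 1417 = 1416. x_1 ≡ −1, so 1240 is not a witness.
No listed base is a witness for 1417.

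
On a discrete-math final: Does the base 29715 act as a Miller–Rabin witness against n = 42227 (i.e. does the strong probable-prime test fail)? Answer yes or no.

n − 1 = 42226 = 2^1 · 21113, so s = 1 and d = 21113.
x_0 = 29715^21113 mod 42227 = 1.
x_0 = 1, so 29715 is not a witness.

no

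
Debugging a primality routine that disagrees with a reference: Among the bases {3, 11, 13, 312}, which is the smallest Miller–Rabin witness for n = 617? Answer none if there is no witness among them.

n − 1 = 616 = 2^3 · 77, so s = 3 and d = 77.
Base 3: x_0 = 3^77 mod 617 = 478. x_0 is neither 1 nor 616, so continue squaring. x_1 = 478^2 mod 617 = 194. x_2 = 194^2 mod 617 = 616. x_2 ≡ −1, so 3 is not a witness.
Base 11: x_0 = 11^77 mod 617 = 194. x_0 is neither 1 nor 616, so continue squaring. x_1 = 194^2 mod 617 = 616. x_1 ≡ −1, so 11 is not a witness.
Base 13: x_0 = 13^77 mod 617 = 139. x_0 is neither 1 nor 616, so continue squaring. x_1 = 139^2 mod 617 = 194. x_2 = 194^2 mod 617 = 616. x_2 ≡ −1, so 13 is not a witness.
Base 312: x_0 = 312^77 mod 617 = 194. x_0 is neither 1 nor 616, so continue squaring. x_1 = 194^2 mod 617 = 616. x_1 ≡ −1, so 312 is not a witness.
No listed base is a witness for 617.

none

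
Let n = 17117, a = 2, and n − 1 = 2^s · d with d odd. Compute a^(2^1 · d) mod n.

17116

n − 1 = 17116 = 2^2 · 4279, so s = 2 and d = 4279.
Repeated squaring mod 17117: 2^1 ≡ 2, 2^2 ≡ 4, 2^4 ≡ 16, 2^8 ≡ 256, 2^16 ≡ 14185, 2^32 ≡ 3890, 2^64 ≡ 672, 2^128 ≡ 6542, 2^256 ≡ 5264, 2^512 ≡ 14390, 2^1024 ≡ 7751, 2^2048 ≡ 14448, 2^4096 ≡ 2889.
4279 = 4096 + 128 + 32 + 16 + 4 + 2 + 1, so 2^4279 ≡ 2889·6542·3890·14185·16·4·2 ≡ 5644 (mod 17117).
x_0 = 5644.
x_1 = 5644^2 mod 17117 = 17116.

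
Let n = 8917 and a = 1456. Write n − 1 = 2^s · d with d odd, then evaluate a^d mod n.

n − 1 = 8916 = 2^2 · 2229, so s = 2 and d = 2229.
Repeated squaring mod 8917: 1456^1 ≡ 1456, 1456^2 ≡ 6607, 1456^4 ≡ 3734, 1456^8 ≡ 5485, 1456^16 ≡ 8184, 1456^32 ≡ 2269, 1456^64 ≡ 3252, 1456^128 ≡ 8859, 1456^256 ≡ 3364, 1456^512 ≡ 823, 1456^1024 ≡ 8554, 1456^2048 ≡ 6931.
2229 = 2048 + 128 + 32 + 16 + 4 + 1, so 1456^2229 ≡ 6931·8859·2269·8184·3734·1456 ≡ 6409 (mod 8917).

6409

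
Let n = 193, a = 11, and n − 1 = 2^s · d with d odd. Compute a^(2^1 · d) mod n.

14

n − 1 = 192 = 2^6 · 3, so s = 6 and d = 3.
x_0 = 11^3 mod 193 = 173.
x_1 = 173^2 mod 193 = 14.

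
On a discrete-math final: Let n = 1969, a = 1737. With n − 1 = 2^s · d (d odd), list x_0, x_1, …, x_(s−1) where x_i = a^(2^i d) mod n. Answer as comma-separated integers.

n − 1 = 1968 = 2^4 · 123, so s = 4 and d = 123.
x_0 = 1737^123 mod 1969 = 1605.
x_1 = 1605^2 mod 1969 = 573.
x_2 = 573^2 mod 1969 = 1475.
x_3 = 1475^2 mod 1969 = 1849.

1605, 573, 1475, 1849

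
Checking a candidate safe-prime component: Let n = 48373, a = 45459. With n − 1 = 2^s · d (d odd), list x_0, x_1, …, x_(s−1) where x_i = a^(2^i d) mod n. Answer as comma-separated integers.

n − 1 = 48372 = 2^2 · 12093, so s = 2 and d = 12093.
x_0 = 45459^12093 mod 48373 = 38124.
x_1 = 38124^2 mod 48373 = 24218.

38124, 24218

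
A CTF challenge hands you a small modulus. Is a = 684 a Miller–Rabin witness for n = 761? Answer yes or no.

no

n − 1 = 760 = 2^3 · 95, so s = 3 and d = 95.
x_0 = 684^95 mod 761 = 1.
x_0 = 1, so 684 is not a witness.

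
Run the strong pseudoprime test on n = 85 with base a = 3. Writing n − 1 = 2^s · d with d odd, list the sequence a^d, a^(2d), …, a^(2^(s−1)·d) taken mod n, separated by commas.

73, 59

n − 1 = 84 = 2^2 · 21, so s = 2 and d = 21.
x_0 = 3^21 mod 85 = 73.
x_1 = 73^2 mod 85 = 59.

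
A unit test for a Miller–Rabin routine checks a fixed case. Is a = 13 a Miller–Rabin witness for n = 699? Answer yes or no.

n − 1 = 698 = 2^1 · 349, so s = 1 and d = 349.
x_0 = 13^349 mod 699 = 13.
x_0 ∉ {1, 698} and s = 1, so 13 is a Miller–Rabin witness and 699 is composite.

yes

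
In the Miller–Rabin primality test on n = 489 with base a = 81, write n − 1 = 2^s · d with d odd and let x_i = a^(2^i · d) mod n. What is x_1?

9

n − 1 = 488 = 2^3 · 61, so s = 3 and d = 61.
Repeated squaring mod 489: 81^1 ≡ 81, 81^2 ≡ 204, 81^4 ≡ 51, 81^8 ≡ 156, 81^16 ≡ 375, 81^32 ≡ 282.
61 = 32 + 16 + 8 + 4 + 1, so 81^61 ≡ 282·375·156·51·81 ≡ 486 (mod 489).
x_0 = 486.
x_1 = 486^2 mod 489 = 9.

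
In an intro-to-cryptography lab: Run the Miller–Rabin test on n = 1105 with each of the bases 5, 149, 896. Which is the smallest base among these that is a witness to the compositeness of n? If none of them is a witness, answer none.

5

n − 1 = 1104 = 2^4 · 69, so s = 4 and d = 69.
Base 5: x_0 = 5^69 mod 1105 = 915. x_0 is neither 1 nor 1104, so continue squaring. x_1 = 915^2 mod 1105 = 740. x_2 = 740^2 mod 1105 = 625. x_3 = 625^2 mod 1105 = 560. Reached i = s−1 = 3 without hitting −1: 5 is a Miller–Rabin witness and 1105 is composite.
Base 149: x_0 = 149^69 mod 1105 = 1084. x_0 is neither 1 nor 1104, so continue squaring. x_1 = 1084^2 mod 1105 = 441. x_2 = 441^2 mod 1105 = 1. x_2 = 1 but x_1 ≠ ±1, a nontrivial square root of 1 — 149 is a witness and 1105 is composite.
Base 896: x_0 = 896^69 mod 1105 = 1091. x_0 is neither 1 nor 1104, so continue squaring. x_1 = 1091^2 mod 1105 = 196. x_2 = 196^2 mod 1105 = 846. x_3 = 846^2 mod 1105 = 781. Reached i = s−1 = 3 without hitting −1: 896 is a Miller–Rabin witness and 1105 is composite.
The smallest witness among the given bases is 5.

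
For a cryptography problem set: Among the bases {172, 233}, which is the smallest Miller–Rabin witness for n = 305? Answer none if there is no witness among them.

n − 1 = 304 = 2^4 · 19, so s = 4 and d = 19.
Base 172: x_0 = 172^19 mod 305 = 133. x_0 is neither 1 nor 304, so continue squaring. x_1 = 133^2 mod 305 = 304. x_1 ≡ −1, so 172 is not a witness.
Base 233: x_0 = 233^19 mod 305 = 72. x_0 is neither 1 nor 304, so continue squaring. x_1 = 72^2 mod 305 = 304. x_1 ≡ −1, so 233 is not a witness.
No listed base is a witness for 305.

none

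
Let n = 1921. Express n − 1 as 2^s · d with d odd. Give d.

Halving: 1920 → 960 → 480 → 240 → 120 → 60 → 30 → 15; 15 is odd.
So 1920 = 2^7 · 15.

15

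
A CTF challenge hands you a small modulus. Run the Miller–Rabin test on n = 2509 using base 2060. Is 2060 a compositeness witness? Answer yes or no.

n − 1 = 2508 = 2^2 · 627, so s = 2 and d = 627.
Repeated squaring mod 2509: 2060^1 ≡ 2060, 2060^2 ≡ 881, 2060^4 ≡ 880, 2060^8 ≡ 1628, 2060^16 ≡ 880, 2060^32 ≡ 1628, 2060^64 ≡ 880, 2060^128 ≡ 1628, 2060^256 ≡ 880, 2060^512 ≡ 1628.
627 = 512 + 64 + 32 + 16 + 2 + 1, so 2060^627 ≡ 1628·880·1628·880·881·2060 ≡ 853 (mod 2509).
x_0 = 2060^627 mod 2509 = 853.
x_0 is neither 1 nor 2508, so continue squaring.
x_1 = 853^2 mod 2509 = 2508.
x_1 ≡ −1, so 2060 is not a witness.

no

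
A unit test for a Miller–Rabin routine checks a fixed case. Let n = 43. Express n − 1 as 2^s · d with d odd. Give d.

Halving: 42 → 21; 21 is odd.
So 42 = 2^1 · 21.

21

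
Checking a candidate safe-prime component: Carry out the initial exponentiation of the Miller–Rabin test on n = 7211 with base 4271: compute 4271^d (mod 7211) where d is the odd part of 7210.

7210

n − 1 = 7210 = 2^1 · 3605, so s = 1 and d = 3605.
Repeated squaring mod 7211: 4271^1 ≡ 4271, 4271^2 ≡ 4822, 4271^4 ≡ 3420, 4271^8 ≡ 158, 4271^16 ≡ 3331, 4271^32 ≡ 5043, 4271^64 ≡ 5863, 4271^128 ≡ 7143, 4271^256 ≡ 4624, 4271^512 ≡ 761, 4271^1024 ≡ 2241, 4271^2048 ≡ 3225.
3605 = 2048 + 1024 + 512 + 16 + 4 + 1, so 4271^3605 ≡ 3225·2241·761·3331·3420·4271 ≡ 7210 (mod 7211).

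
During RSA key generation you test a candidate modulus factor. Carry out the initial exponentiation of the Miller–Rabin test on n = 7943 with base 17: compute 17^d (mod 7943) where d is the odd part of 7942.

3819

n − 1 = 7942 = 2^1 · 3971, so s = 1 and d = 3971.
17^3971 mod 7943 = 3819.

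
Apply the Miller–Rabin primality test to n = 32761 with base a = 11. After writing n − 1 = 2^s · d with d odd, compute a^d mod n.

n − 1 = 32760 = 2^3 · 4095, so s = 3 and d = 4095.
11^4095 mod 32761 = 19004.

19004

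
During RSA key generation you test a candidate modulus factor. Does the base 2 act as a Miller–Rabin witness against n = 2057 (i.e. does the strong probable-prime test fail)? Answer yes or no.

yes

n − 1 = 2056 = 2^3 · 257, so s = 3 and d = 257.
Repeated squaring mod 2057: 2^1 ≡ 2, 2^2 ≡ 4, 2^4 ≡ 16, 2^8 ≡ 256, 2^16 ≡ 1769, 2^32 ≡ 664, 2^64 ≡ 698, 2^128 ≡ 1752, 2^256 ≡ 460.
257 = 256 + 1, so 2^257 ≡ 460·2 ≡ 920 (mod 2057).
x_0 = 2^257 mod 2057 = 920.
x_0 is neither 1 nor 2056, so continue squaring.
x_1 = 920^2 mod 2057 = 973.
x_2 = 973^2 mod 2057 = 509.
Reached i = s−1 = 2 without hitting −1: 2 is a Miller–Rabin witness and 2057 is composite.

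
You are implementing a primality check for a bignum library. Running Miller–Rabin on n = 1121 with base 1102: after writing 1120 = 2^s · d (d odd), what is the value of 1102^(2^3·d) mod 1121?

n − 1 = 1120 = 2^5 · 35, so s = 5 and d = 35.
x_0 = 1102^35 mod 1121 = 247.
x_1 = 247^2 mod 1121 = 475.
x_2 = 475^2 mod 1121 = 304.
x_3 = 304^2 mod 1121 = 494.

494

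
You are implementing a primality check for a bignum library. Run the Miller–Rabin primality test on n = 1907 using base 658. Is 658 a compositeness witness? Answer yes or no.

no

n − 1 = 1906 = 2^1 · 953, so s = 1 and d = 953.
Repeated squaring mod 1907: 658^1 ≡ 658, 658^2 ≡ 75, 658^4 ≡ 1811, 658^8 ≡ 1588, 658^16 ≡ 690, 658^32 ≡ 1257, 658^64 ≡ 1053, 658^128 ≡ 842, 658^256 ≡ 1467, 658^512 ≡ 993.
953 = 512 + 256 + 128 + 32 + 16 + 8 + 1, so 658^953 ≡ 993·1467·842·1257·690·1588·658 ≡ 1 (mod 1907).
x_0 = 658^953 mod 1907 = 1.
x_0 = 1, so 658 is not a witness.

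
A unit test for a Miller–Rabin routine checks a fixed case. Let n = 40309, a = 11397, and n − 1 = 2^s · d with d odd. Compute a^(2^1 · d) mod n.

n − 1 = 40308 = 2^2 · 10077, so s = 2 and d = 10077.
x_0 = 11397^10077 mod 40309 = 24242.
x_1 = 24242^2 mod 40309 = 9653.

9653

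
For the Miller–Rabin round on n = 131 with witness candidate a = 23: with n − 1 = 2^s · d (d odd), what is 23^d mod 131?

n − 1 = 130 = 2^1 · 65, so s = 1 and d = 65.
Repeated squaring mod 131: 23^1 ≡ 23, 23^2 ≡ 5, 23^4 ≡ 25, 23^8 ≡ 101, 23^16 ≡ 114, 23^32 ≡ 27, 23^64 ≡ 74.
65 = 64 + 1, so 23^65 ≡ 74·23 ≡ 130 (mod 131).

130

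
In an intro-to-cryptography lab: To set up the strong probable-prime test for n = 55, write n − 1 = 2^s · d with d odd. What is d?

27

Halving: 54 → 27; 27 is odd.
So 54 = 2^1 · 27.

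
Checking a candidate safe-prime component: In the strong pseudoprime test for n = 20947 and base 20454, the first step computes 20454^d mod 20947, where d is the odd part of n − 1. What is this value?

n − 1 = 20946 = 2^1 · 10473, so s = 1 and d = 10473.
20454^10473 mod 20947 = 1.

1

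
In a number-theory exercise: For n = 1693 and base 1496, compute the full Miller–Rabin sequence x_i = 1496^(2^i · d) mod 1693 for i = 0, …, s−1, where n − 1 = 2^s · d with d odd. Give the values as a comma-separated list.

92, 1692

n − 1 = 1692 = 2^2 · 423, so s = 2 and d = 423.
x_0 = 1496^423 mod 1693 = 92.
x_1 = 92^2 mod 1693 = 1692.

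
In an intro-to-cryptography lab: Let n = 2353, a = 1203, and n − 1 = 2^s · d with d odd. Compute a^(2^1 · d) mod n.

n − 1 = 2352 = 2^4 · 147, so s = 4 and d = 147.
x_0 = 1203^147 mod 2353 = 2033.
x_1 = 2033^2 mod 2353 = 1221.

1221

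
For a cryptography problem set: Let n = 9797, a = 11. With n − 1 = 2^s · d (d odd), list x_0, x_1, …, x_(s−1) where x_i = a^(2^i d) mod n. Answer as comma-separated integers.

n − 1 = 9796 = 2^2 · 2449, so s = 2 and d = 2449.
x_0 = 11^2449 mod 9797 = 8741.
x_1 = 8741^2 mod 9797 = 8075.

8741, 8075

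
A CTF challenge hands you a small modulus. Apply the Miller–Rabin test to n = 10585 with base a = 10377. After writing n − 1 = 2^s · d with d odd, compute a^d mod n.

n − 1 = 10584 = 2^3 · 1323, so s = 3 and d = 1323.
Repeated squaring mod 10585: 10377^1 ≡ 10377, 10377^2 ≡ 924, 10377^4 ≡ 6976, 10377^8 ≡ 5331, 10377^16 ≡ 9421, 10377^32 ≡ 16, 10377^64 ≡ 256, 10377^128 ≡ 2026, 10377^256 ≡ 8281, 10377^512 ≡ 5331, 10377^1024 ≡ 9421.
1323 = 1024 + 256 + 32 + 8 + 2 + 1, so 10377^1323 ≡ 9421·8281·16·5331·924·10377 ≡ 3713 (mod 10585).

3713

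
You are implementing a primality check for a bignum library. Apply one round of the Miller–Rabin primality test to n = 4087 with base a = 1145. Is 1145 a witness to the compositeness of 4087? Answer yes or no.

n − 1 = 4086 = 2^1 · 2043, so s = 1 and d = 2043.
Repeated squaring mod 4087: 1145^1 ≡ 1145, 1145^2 ≡ 3185, 1145^4 ≡ 291, 1145^8 ≡ 2941, 1145^16 ≡ 1389, 1145^32 ≡ 257, 1145^64 ≡ 657, 1145^128 ≡ 2514, 1145^256 ≡ 1694, 1145^512 ≡ 562, 1145^1024 ≡ 1145.
2043 = 1024 + 512 + 256 + 128 + 64 + 32 + 16 + 8 + 2 + 1, so 1145^2043 ≡ 1145·562·1694·2514·657·257·1389·2941·3185·1145 ≡ 1282 (mod 4087).
x_0 = 1145^2043 mod 4087 = 1282.
x_0 ∉ {1, 4086} and s = 1, so 1145 is a Miller–Rabin witness and 4087 is composite.

yes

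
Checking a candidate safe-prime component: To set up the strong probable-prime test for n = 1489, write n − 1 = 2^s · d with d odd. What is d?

Halving: 1488 → 744 → 372 → 186 → 93; 93 is odd.
So 1488 = 2^4 · 93.

93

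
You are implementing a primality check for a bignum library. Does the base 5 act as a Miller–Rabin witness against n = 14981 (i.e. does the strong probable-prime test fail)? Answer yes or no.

no

n − 1 = 14980 = 2^2 · 3745, so s = 2 and d = 3745.
Repeated squaring mod 14981: 5^1 ≡ 5, 5^2 ≡ 25, 5^4 ≡ 625, 5^8 ≡ 1119, 5^16 ≡ 8738, 5^32 ≡ 9468, 5^64 ≡ 11701, 5^128 ≡ 2042, 5^256 ≡ 5046, 5^512 ≡ 9397, 5^1024 ≡ 5595, 5^2048 ≡ 8716.
3745 = 2048 + 1024 + 512 + 128 + 32 + 1, so 5^3745 ≡ 8716·5595·9397·2042·9468·5 ≡ 1 (mod 14981).
x_0 = 5^3745 mod 14981 = 1.
x_0 = 1, so 5 is not a witness.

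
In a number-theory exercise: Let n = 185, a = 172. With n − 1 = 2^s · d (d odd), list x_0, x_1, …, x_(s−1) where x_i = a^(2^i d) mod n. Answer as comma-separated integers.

183, 4, 16

n − 1 = 184 = 2^3 · 23, so s = 3 and d = 23.
x_0 = 172^23 mod 185 = 183.
x_1 = 183^2 mod 185 = 4.
x_2 = 4^2 mod 185 = 16.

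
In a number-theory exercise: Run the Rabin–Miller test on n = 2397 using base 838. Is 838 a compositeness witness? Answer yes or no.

n − 1 = 2396 = 2^2 · 599, so s = 2 and d = 599.
x_0 = 838^599 mod 2397 = 979.
x_0 is neither 1 nor 2396, so continue squaring.
x_1 = 979^2 mod 2397 = 2038.
Reached i = s−1 = 1 without hitting −1: 838 is a Miller–Rabin witness and 2397 is composite.

yes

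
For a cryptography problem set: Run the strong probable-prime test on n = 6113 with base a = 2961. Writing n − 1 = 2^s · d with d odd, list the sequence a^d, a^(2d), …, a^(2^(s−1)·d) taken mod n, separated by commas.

741, 5024, 6112, 1, 1

n − 1 = 6112 = 2^5 · 191, so s = 5 and d = 191.
x_0 = 2961^191 mod 6113 = 741.
x_1 = 741^2 mod 6113 = 5024.
x_2 = 5024^2 mod 6113 = 6112.
x_3 = 6112^2 mod 6113 = 1.
x_4 = 1^2 mod 6113 = 1.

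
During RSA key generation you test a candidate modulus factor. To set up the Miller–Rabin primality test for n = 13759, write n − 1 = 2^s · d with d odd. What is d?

6879

Halving: 13758 → 6879; 6879 is odd.
So 13758 = 2^1 · 6879.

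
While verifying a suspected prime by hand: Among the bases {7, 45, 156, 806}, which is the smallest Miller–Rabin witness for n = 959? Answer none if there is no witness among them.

n − 1 = 958 = 2^1 · 479, so s = 1 and d = 479.
Base 7: x_0 = 7^479 mod 959 = 343. x_0 ∉ {1, 958} and s = 1, so 7 is a Miller–Rabin witness and 959 is composite.
Base 45: x_0 = 45^479 mod 959 = 117. x_0 ∉ {1, 958} and s = 1, so 45 is a Miller–Rabin witness and 959 is composite.
Base 156: x_0 = 156^479 mod 959 = 557. x_0 ∉ {1, 958} and s = 1, so 156 is a Miller–Rabin witness and 959 is composite.
Base 806: x_0 = 806^479 mod 959 = 288. x_0 ∉ {1, 958} and s = 1, so 806 is a Miller–Rabin witness and 959 is composite.
The smallest witness among the given bases is 7.

7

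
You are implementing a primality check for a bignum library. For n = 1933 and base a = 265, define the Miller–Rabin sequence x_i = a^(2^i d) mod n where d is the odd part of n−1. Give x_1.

1932

n − 1 = 1932 = 2^2 · 483, so s = 2 and d = 483.
x_0 = 265^483 mod 1933 = 598.
x_1 = 598^2 mod 1933 = 1932.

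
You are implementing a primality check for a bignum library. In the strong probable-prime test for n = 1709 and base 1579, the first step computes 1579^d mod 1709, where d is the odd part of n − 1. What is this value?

1

n − 1 = 1708 = 2^2 · 427, so s = 2 and d = 427.
1579^427 mod 1709 = 1.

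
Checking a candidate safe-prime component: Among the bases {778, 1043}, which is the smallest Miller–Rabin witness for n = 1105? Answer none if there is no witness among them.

1043

n − 1 = 1104 = 2^4 · 69, so s = 4 and d = 69.
Base 778: x_0 = 778^69 mod 1105 = 268. x_0 is neither 1 nor 1104, so continue squaring. x_1 = 268^2 mod 1105 = 1104. x_1 ≡ −1, so 778 is not a witness.
Base 1043: x_0 = 1043^69 mod 1105 = 313. x_0 is neither 1 nor 1104, so continue squaring. x_1 = 313^2 mod 1105 = 729. x_2 = 729^2 mod 1105 = 1041. x_3 = 1041^2 mod 1105 = 781. Reached i = s−1 = 3 without hitting −1: 1043 is a Miller–Rabin witness and 1105 is composite.
The smallest witness among the given bases is 1043.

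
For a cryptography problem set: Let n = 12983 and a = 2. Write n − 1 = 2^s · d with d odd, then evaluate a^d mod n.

1

n − 1 = 12982 = 2^1 · 6491, so s = 1 and d = 6491.
By repeated squaring, 2^6491 ≡ 1 (mod 12983).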